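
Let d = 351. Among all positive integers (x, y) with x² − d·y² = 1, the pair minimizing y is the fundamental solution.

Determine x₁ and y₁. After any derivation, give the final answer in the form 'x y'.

√351 = [18; 1,2,1,3,2,2,2,3,1,2,1,36, …], period ℓ=12 (even) → k=11
i=0: a=18 ⇒ p=18, q=1
…
i=5: a=2 ⇒ p=637, q=34
i=6: a=2 ⇒ p=1555, q=83
…
i=9: a=1 ⇒ p=16543, q=883
i=10: a=2 ⇒ p=45882, q=2449
i=11: a=1 ⇒ p=62425, q=3332
(x₁, y₁) = (62425, 3332);  62425² − 351·3332² = 1 ✓

62425 3332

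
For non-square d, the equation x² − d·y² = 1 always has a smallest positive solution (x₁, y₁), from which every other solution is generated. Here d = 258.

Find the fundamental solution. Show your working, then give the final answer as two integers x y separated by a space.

√258 → a₀=16, period (16,32); ℓ=2 even so k=1
step 0: (16, 1)  from 16·(1,0) + (0,1)
step 1: (257, 16)  from 16·(16,1) + (1,0)
→ (257, 16).  Check: 257²=66049, 258·16²=66048, difference 1.

257 16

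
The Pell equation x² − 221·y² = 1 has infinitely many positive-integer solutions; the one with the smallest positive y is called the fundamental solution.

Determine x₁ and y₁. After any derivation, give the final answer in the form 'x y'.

1665 112

√221 → a₀=14, period (1,6,2,6,1,28); ℓ=6 even so k=5
a_0=14:  p_0=14·1+0=14,  q_0=14·0+1=1
…
a_3=2:  p_3=2·104+15=223,  q_3=2·7+1=15
a_4=6:  p_4=6·223+104=1442,  q_4=6·15+7=97
a_5=1:  p_5=1·1442+223=1665,  q_5=1·97+15=112
fundamental: x₁=1665, y₁=112  (since 2772225 − 221·12544 = 1)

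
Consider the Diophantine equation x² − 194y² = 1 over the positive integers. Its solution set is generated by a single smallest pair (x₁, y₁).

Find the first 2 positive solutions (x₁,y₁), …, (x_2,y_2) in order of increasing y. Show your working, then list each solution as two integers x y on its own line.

195 14
76049 5460

√194 = [13; 1,12,1,26, …], period ℓ=4 (even) → k=3
step 0: (13, 1)  from 13·(1,0) + (0,1)
step 1: (14, 1)  from 1·(13,1) + (1,0)
step 2: (181, 13)  from 12·(14,1) + (13,1)
step 3: (195, 14)  from 1·(181,13) + (14,1)
(x₁, y₁) = (195, 14);  195² − 194·14² = 1 ✓
(x_2, y_2) = (195·195 + 194·14·14, 195·14 + 14·195) = (76049, 5460)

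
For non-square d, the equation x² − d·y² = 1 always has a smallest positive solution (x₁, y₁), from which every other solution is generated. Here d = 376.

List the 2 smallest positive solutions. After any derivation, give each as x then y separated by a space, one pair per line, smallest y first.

2143295 110532
9187426914049 473805365880

√376 → a₀=19, period (2,1,1,3,1,…,1,2,38); ℓ=16 even so k=15
k=0  a_k=19  p_k/q_k = 19/1
…
k=2  a_k=1  p_k/q_k = 58/3
…
k=7  a_k=2  p_k/q_k = 2928/151
…
k=9  a_k=2  p_k/q_k = 28834/1487
k=10  a_k=2  p_k/q_k = 70621/3642
…
k=12  a_k=3  p_k/q_k = 368986/19029
k=13  a_k=1  p_k/q_k = 468441/24158
k=14  a_k=1  p_k/q_k = 837427/43187
k=15  a_k=2  p_k/q_k = 2143295/110532
fundamental: x₁=2143295, y₁=110532  (since 4593713457025 − 376·12217323024 = 1)
(2143295+110532√376)^2 = 9187426914049 + 473805365880√376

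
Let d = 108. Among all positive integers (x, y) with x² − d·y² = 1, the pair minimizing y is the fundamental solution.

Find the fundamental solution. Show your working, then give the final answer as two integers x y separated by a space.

d=108: √d = [10; 2,1,1,4,1,1,2,20] (ℓ=8, even), read p_7/q_7
step 0: (10, 1)  from 10·(1,0) + (0,1)
step 1: (21, 2)  from 2·(10,1) + (1,0)
step 2: (31, 3)  from 1·(21,2) + (10,1)
step 3: (52, 5)  from 1·(31,3) + (21,2)
step 4: (239, 23)  from 4·(52,5) + (31,3)
step 5: (291, 28)  from 1·(239,23) + (52,5)
step 6: (530, 51)  from 1·(291,28) + (239,23)
step 7: (1351, 130)  from 2·(530,51) + (291,28)
(x₁, y₁) = (1351, 130);  1351² − 108·130² = 1 ✓

1351 130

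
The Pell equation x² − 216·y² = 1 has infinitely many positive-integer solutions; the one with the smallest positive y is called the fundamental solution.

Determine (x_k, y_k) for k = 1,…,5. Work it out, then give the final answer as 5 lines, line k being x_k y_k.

485 33
470449 32010
456335045 31049667
442644523201 30118144980
429364731169925 29214569580933

√216 = [14; 1,2,3,2,1,28, …], period ℓ=6 (even) → k=5
i=0: a=14 ⇒ p=14, q=1
…
i=4: a=2 ⇒ p=338, q=23
i=5: a=1 ⇒ p=485, q=33
(x₁, y₁) = (485, 33);  485² − 216·33² = 1 ✓
(485+33√216)^2 = 470449 + 32010√216
(485+33√216)^3 = 456335045 + 31049667√216
(485+33√216)^4 = 442644523201 + 30118144980√216
(485+33√216)^5 = 429364731169925 + 29214569580933√216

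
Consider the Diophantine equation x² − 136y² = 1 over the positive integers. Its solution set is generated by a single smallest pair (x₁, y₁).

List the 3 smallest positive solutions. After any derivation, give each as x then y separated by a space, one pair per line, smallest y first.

35 3
2449 210
171395 14697

√136 → a₀=11, period (1,1,1,22); ℓ=4 even so k=3
i=0: a=11 ⇒ p=11, q=1
i=1: a=1 ⇒ p=12, q=1
i=2: a=1 ⇒ p=23, q=2
i=3: a=1 ⇒ p=35, q=3
→ (35, 3).  Check: 35²=1225, 136·3²=1224, difference 1.
(35+3√136)^2 = 2449 + 210√136
(35+3√136)^3 = 171395 + 14697√136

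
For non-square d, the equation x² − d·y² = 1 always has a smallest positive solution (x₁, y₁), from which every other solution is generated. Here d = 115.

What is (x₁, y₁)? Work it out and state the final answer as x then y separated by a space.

√115 = [10; 1,2,1,1,1,1,1,2,1,20, …], period ℓ=10 (even) → k=9
step 0: (10, 1)  from 10·(1,0) + (0,1)
…
step 4: (75, 7)  from 1·(43,4) + (32,3)
step 5: (118, 11)  from 1·(75,7) + (43,4)
step 6: (193, 18)  from 1·(118,11) + (75,7)
…
step 8: (815, 76)  from 2·(311,29) + (193,18)
step 9: (1126, 105)  from 1·(815,76) + (311,29)
→ (1126, 105).  Check: 1126²=1267876, 115·105²=1267875, difference 1.

1126 105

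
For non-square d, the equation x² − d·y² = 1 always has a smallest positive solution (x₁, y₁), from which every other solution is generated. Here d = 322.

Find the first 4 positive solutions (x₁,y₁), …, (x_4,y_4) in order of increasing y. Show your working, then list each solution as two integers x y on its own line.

323 18
208657 11628
134792099 7511670
87075487297 4852527192

√322 = [17; 1,16,1,34, …], period ℓ=4 (even) → k=3
a_0=17:  p_0=17·1+0=17,  q_0=17·0+1=1
a_1=1:  p_1=1·17+1=18,  q_1=1·1+0=1
a_2=16:  p_2=16·18+17=305,  q_2=16·1+1=17
a_3=1:  p_3=1·305+18=323,  q_3=1·17+1=18
(x₁, y₁) = (323, 18);  323² − 322·18² = 1 ✓
k=2:  x_2 = 323·323+322·18·18 = 208657,  y_2 = 323·18+18·323 = 11628
k=3:  x_3 = 323·208657+322·18·11628 = 134792099,  y_3 = 323·11628+18·208657 = 7511670
k=4:  x_4 = 323·134792099+322·18·7511670 = 87075487297,  y_4 = 323·7511670+18·134792099 = 4852527192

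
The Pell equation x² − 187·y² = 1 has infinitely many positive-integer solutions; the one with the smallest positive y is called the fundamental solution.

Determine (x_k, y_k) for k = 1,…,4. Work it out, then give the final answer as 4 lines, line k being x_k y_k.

[13; 1,2,13,2,1,26] for √187; ℓ=6 ⇒ convergent index 5
step 0: (13, 1)  from 13·(1,0) + (0,1)
step 1: (14, 1)  from 1·(13,1) + (1,0)
step 2: (41, 3)  from 2·(14,1) + (13,1)
step 3: (547, 40)  from 13·(41,3) + (14,1)
step 4: (1135, 83)  from 2·(547,40) + (41,3)
step 5: (1682, 123)  from 1·(1135,83) + (547,40)
fundamental: x₁=1682, y₁=123  (since 2829124 − 187·15129 = 1)
(1682+123√187)^2 = 5658247 + 413772√187
(1682+123√187)^3 = 19034341226 + 1391928885√187
(1682+123√187)^4 = 64031518226017 + 4682448355368√187

1682 123
5658247 413772
19034341226 1391928885
64031518226017 4682448355368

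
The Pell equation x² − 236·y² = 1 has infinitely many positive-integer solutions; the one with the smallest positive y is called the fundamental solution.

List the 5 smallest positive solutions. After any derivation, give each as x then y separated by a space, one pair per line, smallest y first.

561799 36570
631236232801 41089978860
709255768702176199 46168618067101710
796918363201596536611201 51874966922918257173720
895415879055878209574570044999 58286609084610939305810342850

d=236: √d = [15; 2,1,3,5,1,6,1,5,3,1,2,30] (ℓ=12, even), read p_11/q_11
a_0=15:  p_0=15·1+0=15,  q_0=15·0+1=1
a_1=2:  p_1=2·15+1=31,  q_1=2·1+0=2
…
a_5=1:  p_5=1·891+169=1060,  q_5=1·58+11=69
…
a_9=3:  p_9=3·48806+8311=154729,  q_9=3·3177+541=10072
a_10=1:  p_10=1·154729+48806=203535,  q_10=1·10072+3177=13249
a_11=2:  p_11=2·203535+154729=561799,  q_11=2·13249+10072=36570
fundamental: x₁=561799, y₁=36570  (since 315618116401 − 236·1337364900 = 1)
k=2:  x_2 = 561799·561799+236·36570·36570 = 631236232801,  y_2 = 561799·36570+36570·561799 = 41089978860
k=3:  x_3 = 561799·631236232801+236·36570·41089978860 = 709255768702176199,  y_3 = 561799·41089978860+36570·631236232801 = 46168618067101710
k=4:  x_4 = 561799·709255768702176199+236·36570·46168618067101710 = 796918363201596536611201,  y_4 = 561799·46168618067101710+36570·709255768702176199 = 51874966922918257173720
k=5:  x_5 = 561799·796918363201596536611201+236·36570·51874966922918257173720 = 895415879055878209574570044999,  y_5 = 561799·51874966922918257173720+36570·796918363201596536611201 = 58286609084610939305810342850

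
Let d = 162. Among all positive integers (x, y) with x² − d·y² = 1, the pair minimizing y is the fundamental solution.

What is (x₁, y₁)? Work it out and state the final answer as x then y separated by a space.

√162 → a₀=12, period (1,2,1,2,12,2,1,2,1,24); ℓ=10 even so k=9
step 0: (12, 1)  from 12·(1,0) + (0,1)
…
step 2: (38, 3)  from 2·(13,1) + (12,1)
…
step 8: (14268, 1121)  from 2·(5333,419) + (3602,283)
step 9: (19601, 1540)  from 1·(14268,1121) + (5333,419)
(x₁, y₁) = (19601, 1540);  19601² − 162·1540² = 1 ✓

19601 1540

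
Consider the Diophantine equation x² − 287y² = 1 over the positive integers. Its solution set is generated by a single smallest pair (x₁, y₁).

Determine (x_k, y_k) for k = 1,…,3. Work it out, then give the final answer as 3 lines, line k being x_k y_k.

288 17
165887 9792
95550624 5640175

√287 = [16; 1,15,1,32, …], period ℓ=4 (even) → k=3
i=0: a=16 ⇒ p=16, q=1
…
i=2: a=15 ⇒ p=271, q=16
i=3: a=1 ⇒ p=288, q=17
(x₁, y₁) = (288, 17);  288² − 287·17² = 1 ✓
k=2:  x_2 = 288·288+287·17·17 = 165887,  y_2 = 288·17+17·288 = 9792
k=3:  x_3 = 288·165887+287·17·9792 = 95550624,  y_3 = 288·9792+17·165887 = 5640175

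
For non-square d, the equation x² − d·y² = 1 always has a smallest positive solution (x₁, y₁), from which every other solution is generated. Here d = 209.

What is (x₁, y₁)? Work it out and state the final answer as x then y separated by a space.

[14; 2,5,3,2,3,5,2,28] for √209; ℓ=8 ⇒ convergent index 7
a_0=14:  p_0=14·1+0=14,  q_0=14·0+1=1
…
a_3=3:  p_3=3·159+29=506,  q_3=3·11+2=35
a_4=2:  p_4=2·506+159=1171,  q_4=2·35+11=81
a_5=3:  p_5=3·1171+506=4019,  q_5=3·81+35=278
a_6=5:  p_6=5·4019+1171=21266,  q_6=5·278+81=1471
a_7=2:  p_7=2·21266+4019=46551,  q_7=2·1471+278=3220
→ (46551, 3220).  Check: 46551²=2166995601, 209·3220²=2166995600, difference 1.

46551 3220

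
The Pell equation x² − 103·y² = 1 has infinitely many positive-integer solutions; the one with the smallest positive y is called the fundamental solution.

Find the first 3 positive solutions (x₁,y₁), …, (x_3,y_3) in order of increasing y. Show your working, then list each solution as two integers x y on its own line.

227528 22419
103537981567 10201900464
47115579739725224 4642436017523565

[10; 6,1,2,1,1,9,1,1,2,1,6,20] for √103; ℓ=12 ⇒ convergent index 11
a_0=10:  p_0=10·1+0=10,  q_0=10·0+1=1
…
a_2=1:  p_2=1·61+10=71,  q_2=1·6+1=7
…
a_7=1:  p_7=1·4567+477=5044,  q_7=1·450+47=497
…
a_10=1:  p_10=1·24266+9611=33877,  q_10=1·2391+947=3338
a_11=6:  p_11=6·33877+24266=227528,  q_11=6·3338+2391=22419
→ (227528, 22419).  Check: 227528²=51768990784, 103·22419²=51768990783, difference 1.
k=2:  x_2 = 227528·227528+103·22419·22419 = 103537981567,  y_2 = 227528·22419+22419·227528 = 10201900464
k=3:  x_3 = 227528·103537981567+103·22419·10201900464 = 47115579739725224,  y_3 = 227528·10201900464+22419·103537981567 = 4642436017523565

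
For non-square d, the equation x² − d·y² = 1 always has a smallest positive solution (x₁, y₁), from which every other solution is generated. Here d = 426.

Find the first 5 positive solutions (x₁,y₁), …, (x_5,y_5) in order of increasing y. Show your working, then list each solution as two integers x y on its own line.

√426 → a₀=20, period (1,1,1,3,2,6,2,3,1,1,1,40); ℓ=12 even so k=11
a_0=20:  p_0=20·1+0=20,  q_0=20·0+1=1
a_1=1:  p_1=1·20+1=21,  q_1=1·1+0=1
a_2=1:  p_2=1·21+20=41,  q_2=1·1+1=2
…
a_5=2:  p_5=2·227+62=516,  q_5=2·11+3=25
…
a_7=2:  p_7=2·3323+516=7162,  q_7=2·161+25=347
a_8=3:  p_8=3·7162+3323=24809,  q_8=3·347+161=1202
…
a_10=1:  p_10=1·31971+24809=56780,  q_10=1·1549+1202=2751
a_11=1:  p_11=1·56780+31971=88751,  q_11=1·2751+1549=4300
fundamental: x₁=88751, y₁=4300  (since 7876740001 − 426·18490000 = 1)
k=2:  x_2 = 88751·88751+426·4300·4300 = 15753480001,  y_2 = 88751·4300+4300·88751 = 763258600
k=3:  x_3 = 88751·15753480001+426·4300·763258600 = 2796274207048751,  y_3 = 88751·763258600+4300·15753480001 = 135479928012900
k=4:  x_4 = 88751·2796274207048751+426·4300·135479928012900 = 496344264283813920001,  y_4 = 88751·135479928012900+4300·2796274207048751 = 24047958181382517200
k=5:  x_5 = 88751·496344264283813920001+426·4300·24047958181382517200 = 88102099596109264220968751,  y_5 = 88751·24047958181382517200+4300·496344264283813920001 = 4268560672976279640021500

88751 4300
15753480001 763258600
2796274207048751 135479928012900
496344264283813920001 24047958181382517200
88102099596109264220968751 4268560672976279640021500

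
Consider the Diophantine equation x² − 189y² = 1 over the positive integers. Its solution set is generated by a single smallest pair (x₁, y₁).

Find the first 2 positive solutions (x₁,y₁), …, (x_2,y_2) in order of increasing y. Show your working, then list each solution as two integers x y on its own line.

√189 = [13; 1,2,1,26, …], period ℓ=4 (even) → k=3
k=0  a_k=13  p_k/q_k = 13/1
k=1  a_k=1  p_k/q_k = 14/1
k=2  a_k=2  p_k/q_k = 41/3
k=3  a_k=1  p_k/q_k = 55/4
fundamental: x₁=55, y₁=4  (since 3025 − 189·16 = 1)
k=2:  x_2 = 55·55+189·4·4 = 6049,  y_2 = 55·4+4·55 = 440

55 4
6049 440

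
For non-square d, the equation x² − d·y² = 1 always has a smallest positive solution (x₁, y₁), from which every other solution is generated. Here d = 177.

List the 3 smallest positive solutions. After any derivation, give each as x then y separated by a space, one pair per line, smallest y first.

√177 = [13; 3,3,2,8,2,3,3,26, …], period ℓ=8 (even) → k=7
step 0: (13, 1)  from 13·(1,0) + (0,1)
…
step 2: (133, 10)  from 3·(40,3) + (13,1)
step 3: (306, 23)  from 2·(133,10) + (40,3)
step 4: (2581, 194)  from 8·(306,23) + (133,10)
step 5: (5468, 411)  from 2·(2581,194) + (306,23)
step 6: (18985, 1427)  from 3·(5468,411) + (2581,194)
step 7: (62423, 4692)  from 3·(18985,1427) + (5468,411)
fundamental: x₁=62423, y₁=4692  (since 3896630929 − 177·22014864 = 1)
(62423+4692√177)^2 = 7793261857 + 585777432√177
(62423+4692√177)^3 = 972957569736599 + 73131969270780√177

62423 4692
7793261857 585777432
972957569736599 73131969270780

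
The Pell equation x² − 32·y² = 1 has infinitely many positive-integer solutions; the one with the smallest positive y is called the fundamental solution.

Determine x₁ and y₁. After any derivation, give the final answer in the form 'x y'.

17 3

√32 → a₀=5, period (1,1,1,10); ℓ=4 even so k=3
step 0: (5, 1)  from 5·(1,0) + (0,1)
step 1: (6, 1)  from 1·(5,1) + (1,0)
step 2: (11, 2)  from 1·(6,1) + (5,1)
step 3: (17, 3)  from 1·(11,2) + (6,1)
(x₁, y₁) = (17, 3);  17² − 32·3² = 1 ✓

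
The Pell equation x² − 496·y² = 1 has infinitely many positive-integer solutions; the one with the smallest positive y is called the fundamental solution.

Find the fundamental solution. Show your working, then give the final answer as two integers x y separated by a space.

[22; 3,1,2,4,1,…,1,3,44] for √496; ℓ=16 ⇒ convergent index 15
step 0: (22, 1)  from 22·(1,0) + (0,1)
step 1: (67, 3)  from 3·(22,1) + (1,0)
step 2: (89, 4)  from 1·(67,3) + (22,1)
…
step 4: (1069, 48)  from 4·(245,11) + (89,4)
…
step 6: (2383, 107)  from 1·(1314,59) + (1069,48)
…
step 8: (14543, 653)  from 2·(6080,273) + (2383,107)
…
step 12: (389209, 17476)  from 4·(84875,3811) + (49709,2232)
step 13: (863293, 38763)  from 2·(389209,17476) + (84875,3811)
step 14: (1252502, 56239)  from 1·(863293,38763) + (389209,17476)
step 15: (4620799, 207480)  from 3·(1252502,56239) + (863293,38763)
(x₁, y₁) = (4620799, 207480);  4620799² − 496·207480² = 1 ✓

4620799 207480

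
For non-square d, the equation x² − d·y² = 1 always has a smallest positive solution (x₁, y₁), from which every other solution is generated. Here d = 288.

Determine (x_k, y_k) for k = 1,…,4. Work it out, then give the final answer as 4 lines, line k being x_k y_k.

17 1
577 34
19601 1155
665857 39236

d=288: √d = [16; 1,32] (ℓ=2, even), read p_1/q_1
step 0: (16, 1)  from 16·(1,0) + (0,1)
step 1: (17, 1)  from 1·(16,1) + (1,0)
→ (17, 1).  Check: 17²=289, 288·1²=288, difference 1.
n=2: (17,1)∘(17,1) = (17·17+288·1·1, 17·1+1·17) = (577,34)
n=3: (577,34)∘(17,1) = (17·577+288·1·34, 17·34+1·577) = (19601,1155)
n=4: (19601,1155)∘(17,1) = (17·19601+288·1·1155, 17·1155+1·19601) = (665857,39236)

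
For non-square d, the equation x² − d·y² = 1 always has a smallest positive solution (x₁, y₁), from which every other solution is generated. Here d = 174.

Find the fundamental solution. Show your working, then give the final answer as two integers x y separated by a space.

1451 110

√174 → a₀=13, period (5,4,5,26); ℓ=4 even so k=3
a_0=13:  p_0=13·1+0=13,  q_0=13·0+1=1
…
a_2=4:  p_2=4·66+13=277,  q_2=4·5+1=21
a_3=5:  p_3=5·277+66=1451,  q_3=5·21+5=110
(x₁, y₁) = (1451, 110);  1451² − 174·110² = 1 ✓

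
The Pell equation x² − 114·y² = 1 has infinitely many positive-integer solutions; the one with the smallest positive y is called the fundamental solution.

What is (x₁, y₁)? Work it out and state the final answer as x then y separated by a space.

d=114: √d = [10; 1,2,10,2,1,20] (ℓ=6, even), read p_5/q_5
a_0=10:  p_0=10·1+0=10,  q_0=10·0+1=1
…
a_2=2:  p_2=2·11+10=32,  q_2=2·1+1=3
a_3=10:  p_3=10·32+11=331,  q_3=10·3+1=31
a_4=2:  p_4=2·331+32=694,  q_4=2·31+3=65
a_5=1:  p_5=1·694+331=1025,  q_5=1·65+31=96
fundamental: x₁=1025, y₁=96  (since 1050625 − 114·9216 = 1)

1025 96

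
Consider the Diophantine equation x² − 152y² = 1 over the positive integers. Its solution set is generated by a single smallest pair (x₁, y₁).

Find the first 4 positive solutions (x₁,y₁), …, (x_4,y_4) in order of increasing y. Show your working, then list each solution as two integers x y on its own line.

√152 → a₀=12, period (3,24); ℓ=2 even so k=1
step 0: (12, 1)  from 12·(1,0) + (0,1)
step 1: (37, 3)  from 3·(12,1) + (1,0)
→ (37, 3).  Check: 37²=1369, 152·3²=1368, difference 1.
(x_2, y_2) = (37·37 + 152·3·3, 37·3 + 3·37) = (2737, 222)
(x_3, y_3) = (37·2737 + 152·3·222, 37·222 + 3·2737) = (202501, 16425)
(x_4, y_4) = (37·202501 + 152·3·16425, 37·16425 + 3·202501) = (14982337, 1215228)

37 3
2737 222
202501 16425
14982337 1215228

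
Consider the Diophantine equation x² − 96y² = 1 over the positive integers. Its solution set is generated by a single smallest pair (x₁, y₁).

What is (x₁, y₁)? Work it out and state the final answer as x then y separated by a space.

49 5

√96 → a₀=9, period (1,3,1,18); ℓ=4 even so k=3
a_0=9:  p_0=9·1+0=9,  q_0=9·0+1=1
a_1=1:  p_1=1·9+1=10,  q_1=1·1+0=1
a_2=3:  p_2=3·10+9=39,  q_2=3·1+1=4
a_3=1:  p_3=1·39+10=49,  q_3=1·4+1=5
fundamental: x₁=49, y₁=5  (since 2401 − 96·25 = 1)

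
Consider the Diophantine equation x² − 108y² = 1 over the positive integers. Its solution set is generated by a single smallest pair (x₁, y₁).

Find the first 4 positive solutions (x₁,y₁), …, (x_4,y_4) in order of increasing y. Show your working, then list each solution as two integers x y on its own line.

√108 → a₀=10, period (2,1,1,4,1,1,2,20); ℓ=8 even so k=7
step 0: (10, 1)  from 10·(1,0) + (0,1)
step 1: (21, 2)  from 2·(10,1) + (1,0)
…
step 6: (530, 51)  from 1·(291,28) + (239,23)
step 7: (1351, 130)  from 2·(530,51) + (291,28)
(x₁, y₁) = (1351, 130);  1351² − 108·130² = 1 ✓
(x_2, y_2) = (1351·1351 + 108·130·130, 1351·130 + 130·1351) = (3650401, 351260)
(x_3, y_3) = (1351·3650401 + 108·130·351260, 1351·351260 + 130·3650401) = (9863382151, 949104390)
(x_4, y_4) = (1351·9863382151 + 108·130·949104390, 1351·949104390 + 130·9863382151) = (26650854921601, 2564479710520)

1351 130
3650401 351260
9863382151 949104390
26650854921601 2564479710520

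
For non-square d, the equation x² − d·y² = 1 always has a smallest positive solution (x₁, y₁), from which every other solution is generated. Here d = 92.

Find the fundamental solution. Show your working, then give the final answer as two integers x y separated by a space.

1151 120

√92 = [9; 1,1,2,4,2,1,1,18, …], period ℓ=8 (even) → k=7
a_0=9:  p_0=9·1+0=9,  q_0=9·0+1=1
a_1=1:  p_1=1·9+1=10,  q_1=1·1+0=1
…
a_3=2:  p_3=2·19+10=48,  q_3=2·2+1=5
a_4=4:  p_4=4·48+19=211,  q_4=4·5+2=22
a_5=2:  p_5=2·211+48=470,  q_5=2·22+5=49
a_6=1:  p_6=1·470+211=681,  q_6=1·49+22=71
a_7=1:  p_7=1·681+470=1151,  q_7=1·71+49=120
→ (1151, 120).  Check: 1151²=1324801, 92·120²=1324800, difference 1.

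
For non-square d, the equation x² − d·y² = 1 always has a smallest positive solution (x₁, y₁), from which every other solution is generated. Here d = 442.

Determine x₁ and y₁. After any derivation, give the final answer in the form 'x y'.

√442 → a₀=21, period (42); ℓ=1 odd so k=1
a_0=21:  p_0=21·1+0=21,  q_0=21·0+1=1
a_1=42:  p_1=42·21+1=883,  q_1=42·1+0=42
→ (883, 42).  Check: 883²=779689, 442·42²=779688, difference 1.

883 42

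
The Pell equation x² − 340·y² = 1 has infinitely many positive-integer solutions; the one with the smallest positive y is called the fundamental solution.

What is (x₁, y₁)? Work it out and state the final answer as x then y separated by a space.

285769 15498

√340 = [18; 2,3,1,1,1,…,3,2,36, …], period ℓ=14 (even) → k=13
step 0: (18, 1)  from 18·(1,0) + (0,1)
step 1: (37, 2)  from 2·(18,1) + (1,0)
step 2: (129, 7)  from 3·(37,2) + (18,1)
…
step 4: (295, 16)  from 1·(166,9) + (129,7)
step 5: (461, 25)  from 1·(295,16) + (166,9)
step 6: (756, 41)  from 1·(461,25) + (295,16)
…
step 8: (7265, 394)  from 1·(6509,353) + (756,41)
step 9: (13774, 747)  from 1·(7265,394) + (6509,353)
…
step 11: (34813, 1888)  from 1·(21039,1141) + (13774,747)
step 12: (125478, 6805)  from 3·(34813,1888) + (21039,1141)
step 13: (285769, 15498)  from 2·(125478,6805) + (34813,1888)
(x₁, y₁) = (285769, 15498);  285769² − 340·15498² = 1 ✓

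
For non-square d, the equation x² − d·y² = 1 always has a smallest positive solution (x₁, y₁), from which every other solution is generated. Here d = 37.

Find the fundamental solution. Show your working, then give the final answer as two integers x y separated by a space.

[6; 12] for √37; ℓ=1 ⇒ convergent index 1
a_0=6:  p_0=6·1+0=6,  q_0=6·0+1=1
a_1=12:  p_1=12·6+1=73,  q_1=12·1+0=12
fundamental: x₁=73, y₁=12  (since 5329 − 37·144 = 1)

73 12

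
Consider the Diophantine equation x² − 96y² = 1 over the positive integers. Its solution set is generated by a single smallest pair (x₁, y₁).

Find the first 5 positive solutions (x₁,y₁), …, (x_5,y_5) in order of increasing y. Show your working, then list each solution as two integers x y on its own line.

49 5
4801 490
470449 48015
46099201 4704980
4517251249 461040025

d=96: √d = [9; 1,3,1,18] (ℓ=4, even), read p_3/q_3
step 0: (9, 1)  from 9·(1,0) + (0,1)
step 1: (10, 1)  from 1·(9,1) + (1,0)
step 2: (39, 4)  from 3·(10,1) + (9,1)
step 3: (49, 5)  from 1·(39,4) + (10,1)
(x₁, y₁) = (49, 5);  49² − 96·5² = 1 ✓
k=2:  x_2 = 49·49+96·5·5 = 4801,  y_2 = 49·5+5·49 = 490
k=3:  x_3 = 49·4801+96·5·490 = 470449,  y_3 = 49·490+5·4801 = 48015
k=4:  x_4 = 49·470449+96·5·48015 = 46099201,  y_4 = 49·48015+5·470449 = 4704980
k=5:  x_5 = 49·46099201+96·5·4704980 = 4517251249,  y_5 = 49·4704980+5·46099201 = 461040025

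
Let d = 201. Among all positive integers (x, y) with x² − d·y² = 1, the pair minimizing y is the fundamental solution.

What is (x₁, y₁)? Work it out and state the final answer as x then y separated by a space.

515095 36332

[14; 5,1,1,1,2,…,1,5,28] for √201; ℓ=14 ⇒ convergent index 13
a_0=14:  p_0=14·1+0=14,  q_0=14·0+1=1
a_1=5:  p_1=5·14+1=71,  q_1=5·1+0=5
a_2=1:  p_2=1·71+14=85,  q_2=1·5+1=6
…
a_4=1:  p_4=1·156+85=241,  q_4=1·11+6=17
a_5=2:  p_5=2·241+156=638,  q_5=2·17+11=45
a_6=1:  p_6=1·638+241=879,  q_6=1·45+17=62
a_7=8:  p_7=8·879+638=7670,  q_7=8·62+45=541
…
a_9=2:  p_9=2·8549+7670=24768,  q_9=2·603+541=1747
a_10=1:  p_10=1·24768+8549=33317,  q_10=1·1747+603=2350
…
a_12=1:  p_12=1·58085+33317=91402,  q_12=1·4097+2350=6447
a_13=5:  p_13=5·91402+58085=515095,  q_13=5·6447+4097=36332
→ (515095, 36332).  Check: 515095²=265322859025, 201·36332²=265322859024, difference 1.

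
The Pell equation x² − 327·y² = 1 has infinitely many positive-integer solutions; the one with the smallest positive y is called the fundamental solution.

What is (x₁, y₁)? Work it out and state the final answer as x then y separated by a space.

[18; 12,36] for √327; ℓ=2 ⇒ convergent index 1
a_0=18:  p_0=18·1+0=18,  q_0=18·0+1=1
a_1=12:  p_1=12·18+1=217,  q_1=12·1+0=12
(x₁, y₁) = (217, 12);  217² − 327·12² = 1 ✓

217 12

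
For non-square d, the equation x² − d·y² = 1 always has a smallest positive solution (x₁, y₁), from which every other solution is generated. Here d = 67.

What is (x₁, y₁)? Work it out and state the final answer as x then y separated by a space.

√67 = [8; 5,2,1,1,7,1,1,2,5,16, …], period ℓ=10 (even) → k=9
step 0: (8, 1)  from 8·(1,0) + (0,1)
…
step 3: (131, 16)  from 1·(90,11) + (41,5)
step 4: (221, 27)  from 1·(131,16) + (90,11)
step 5: (1678, 205)  from 7·(221,27) + (131,16)
step 6: (1899, 232)  from 1·(1678,205) + (221,27)
…
step 8: (9053, 1106)  from 2·(3577,437) + (1899,232)
step 9: (48842, 5967)  from 5·(9053,1106) + (3577,437)
(x₁, y₁) = (48842, 5967);  48842² − 67·5967² = 1 ✓

48842 5967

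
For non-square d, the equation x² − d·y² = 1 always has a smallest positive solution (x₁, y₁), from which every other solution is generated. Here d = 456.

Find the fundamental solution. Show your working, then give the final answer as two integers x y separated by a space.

1025 48

√456 → a₀=21, period (2,1,4,1,2,42); ℓ=6 even so k=5
k=0  a_k=21  p_k/q_k = 21/1
k=1  a_k=2  p_k/q_k = 43/2
k=2  a_k=1  p_k/q_k = 64/3
k=3  a_k=4  p_k/q_k = 299/14
k=4  a_k=1  p_k/q_k = 363/17
k=5  a_k=2  p_k/q_k = 1025/48
→ (1025, 48).  Check: 1025²=1050625, 456·48²=1050624, difference 1.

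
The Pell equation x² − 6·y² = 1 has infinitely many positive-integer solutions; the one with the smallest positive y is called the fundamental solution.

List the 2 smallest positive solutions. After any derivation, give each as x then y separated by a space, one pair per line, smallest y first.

d=6: √d = [2; 2,4] (ℓ=2, even), read p_1/q_1
i=0: a=2 ⇒ p=2, q=1
i=1: a=2 ⇒ p=5, q=2
→ (5, 2).  Check: 5²=25, 6·2²=24, difference 1.
k=2:  x_2 = 5·5+6·2·2 = 49,  y_2 = 5·2+2·5 = 20

5 2
49 20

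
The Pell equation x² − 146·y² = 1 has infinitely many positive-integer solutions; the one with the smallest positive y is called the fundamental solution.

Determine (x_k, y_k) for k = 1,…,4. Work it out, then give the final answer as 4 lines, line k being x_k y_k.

[12; 12,24] for √146; ℓ=2 ⇒ convergent index 1
k=0  a_k=12  p_k/q_k = 12/1
k=1  a_k=12  p_k/q_k = 145/12
fundamental: x₁=145, y₁=12  (since 21025 − 146·144 = 1)
k=2:  x_2 = 145·145+146·12·12 = 42049,  y_2 = 145·12+12·145 = 3480
k=3:  x_3 = 145·42049+146·12·3480 = 12194065,  y_3 = 145·3480+12·42049 = 1009188
k=4:  x_4 = 145·12194065+146·12·1009188 = 3536236801,  y_4 = 145·1009188+12·12194065 = 292661040

145 12
42049 3480
12194065 1009188
3536236801 292661040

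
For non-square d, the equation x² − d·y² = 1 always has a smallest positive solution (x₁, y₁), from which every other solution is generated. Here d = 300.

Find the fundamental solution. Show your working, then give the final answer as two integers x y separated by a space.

1351 78

√300 → a₀=17, period (3,8,3,34); ℓ=4 even so k=3
a_0=17:  p_0=17·1+0=17,  q_0=17·0+1=1
…
a_2=8:  p_2=8·52+17=433,  q_2=8·3+1=25
a_3=3:  p_3=3·433+52=1351,  q_3=3·25+3=78
→ (1351, 78).  Check: 1351²=1825201, 300·78²=1825200, difference 1.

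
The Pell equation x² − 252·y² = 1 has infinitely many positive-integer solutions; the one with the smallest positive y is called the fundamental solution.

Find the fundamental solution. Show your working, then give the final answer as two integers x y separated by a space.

127 8

d=252: √d = [15; 1,6,1,30] (ℓ=4, even), read p_3/q_3
a_0=15:  p_0=15·1+0=15,  q_0=15·0+1=1
a_1=1:  p_1=1·15+1=16,  q_1=1·1+0=1
a_2=6:  p_2=6·16+15=111,  q_2=6·1+1=7
a_3=1:  p_3=1·111+16=127,  q_3=1·7+1=8
(x₁, y₁) = (127, 8);  127² − 252·8² = 1 ✓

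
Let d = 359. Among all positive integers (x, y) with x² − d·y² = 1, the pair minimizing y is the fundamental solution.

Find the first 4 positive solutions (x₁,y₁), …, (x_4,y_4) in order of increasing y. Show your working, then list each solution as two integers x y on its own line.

360 19
259199 13680
186622920 9849581
134368243201 7091684640

[18; 1,17,1,36] for √359; ℓ=4 ⇒ convergent index 3
k=0  a_k=18  p_k/q_k = 18/1
…
k=2  a_k=17  p_k/q_k = 341/18
k=3  a_k=1  p_k/q_k = 360/19
(x₁, y₁) = (360, 19);  360² − 359·19² = 1 ✓
(360+19√359)^2 = 259199 + 13680√359
(360+19√359)^3 = 186622920 + 9849581√359
(360+19√359)^4 = 134368243201 + 7091684640√359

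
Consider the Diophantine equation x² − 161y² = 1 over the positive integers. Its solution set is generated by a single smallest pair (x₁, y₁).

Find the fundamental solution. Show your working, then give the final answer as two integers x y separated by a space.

11775 928

√161 = [12; 1,2,4,1,2,1,4,2,1,24, …], period ℓ=10 (even) → k=9
step 0: (12, 1)  from 12·(1,0) + (0,1)
…
step 4: (203, 16)  from 1·(165,13) + (38,3)
…
step 6: (774, 61)  from 1·(571,45) + (203,16)
…
step 8: (8108, 639)  from 2·(3667,289) + (774,61)
step 9: (11775, 928)  from 1·(8108,639) + (3667,289)
fundamental: x₁=11775, y₁=928  (since 138650625 − 161·861184 = 1)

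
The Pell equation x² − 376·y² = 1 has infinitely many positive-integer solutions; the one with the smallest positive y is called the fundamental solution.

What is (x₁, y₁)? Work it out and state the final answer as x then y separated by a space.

d=376: √d = [19; 2,1,1,3,1,…,1,2,38] (ℓ=16, even), read p_15/q_15
a_0=19:  p_0=19·1+0=19,  q_0=19·0+1=1
a_1=2:  p_1=2·19+1=39,  q_1=2·1+0=2
…
a_5=1:  p_5=1·349+97=446,  q_5=1·18+5=23
a_6=2:  p_6=2·446+349=1241,  q_6=2·23+18=64
a_7=2:  p_7=2·1241+446=2928,  q_7=2·64+23=151
…
a_9=2:  p_9=2·12953+2928=28834,  q_9=2·668+151=1487
…
a_12=3:  p_12=3·99455+70621=368986,  q_12=3·5129+3642=19029
…
a_14=1:  p_14=1·468441+368986=837427,  q_14=1·24158+19029=43187
a_15=2:  p_15=2·837427+468441=2143295,  q_15=2·43187+24158=110532
→ (2143295, 110532).  Check: 2143295²=4593713457025, 376·110532²=4593713457024, difference 1.

2143295 110532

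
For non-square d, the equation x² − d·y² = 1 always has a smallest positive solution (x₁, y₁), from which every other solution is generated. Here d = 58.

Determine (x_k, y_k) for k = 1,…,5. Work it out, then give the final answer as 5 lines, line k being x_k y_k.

19603 2574
768555217 100916244
30131975818099 3956522259690
1181354243155834177 155119411612489896
46316174427035658925363 6081611647722756602886

√58 = [7; 1,1,1,1,1,1,14, …], period ℓ=7 (odd) → k=13
i=0: a=7 ⇒ p=7, q=1
i=1: a=1 ⇒ p=8, q=1
i=2: a=1 ⇒ p=15, q=2
i=3: a=1 ⇒ p=23, q=3
…
i=5: a=1 ⇒ p=61, q=8
i=6: a=1 ⇒ p=99, q=13
…
i=8: a=1 ⇒ p=1546, q=203
…
i=11: a=1 ⇒ p=7532, q=989
i=12: a=1 ⇒ p=12071, q=1585
i=13: a=1 ⇒ p=19603, q=2574
→ (19603, 2574).  Check: 19603²=384277609, 58·2574²=384277608, difference 1.
(x_2, y_2) = (19603·19603 + 58·2574·2574, 19603·2574 + 2574·19603) = (768555217, 100916244)
(x_3, y_3) = (19603·768555217 + 58·2574·100916244, 19603·100916244 + 2574·768555217) = (30131975818099, 3956522259690)
(x_4, y_4) = (19603·30131975818099 + 58·2574·3956522259690, 19603·3956522259690 + 2574·30131975818099) = (1181354243155834177, 155119411612489896)
(x_5, y_5) = (19603·1181354243155834177 + 58·2574·155119411612489896, 19603·155119411612489896 + 2574·1181354243155834177) = (46316174427035658925363, 6081611647722756602886)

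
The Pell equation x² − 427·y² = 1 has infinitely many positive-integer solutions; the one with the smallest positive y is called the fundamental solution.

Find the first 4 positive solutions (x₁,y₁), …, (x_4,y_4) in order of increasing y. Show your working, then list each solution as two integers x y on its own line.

62 3
7687 372
953126 46125
118179937 5719128

√427 → a₀=20, period (1,1,1,40); ℓ=4 even so k=3
a_0=20:  p_0=20·1+0=20,  q_0=20·0+1=1
a_1=1:  p_1=1·20+1=21,  q_1=1·1+0=1
a_2=1:  p_2=1·21+20=41,  q_2=1·1+1=2
a_3=1:  p_3=1·41+21=62,  q_3=1·2+1=3
→ (62, 3).  Check: 62²=3844, 427·3²=3843, difference 1.
(x_2, y_2) = (62·62 + 427·3·3, 62·3 + 3·62) = (7687, 372)
(x_3, y_3) = (62·7687 + 427·3·372, 62·372 + 3·7687) = (953126, 46125)
(x_4, y_4) = (62·953126 + 427·3·46125, 62·46125 + 3·953126) = (118179937, 5719128)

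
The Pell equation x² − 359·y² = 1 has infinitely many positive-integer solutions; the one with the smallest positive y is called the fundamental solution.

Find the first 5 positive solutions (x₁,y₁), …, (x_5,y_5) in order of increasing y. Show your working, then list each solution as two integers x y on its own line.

√359 → a₀=18, period (1,17,1,36); ℓ=4 even so k=3
step 0: (18, 1)  from 18·(1,0) + (0,1)
step 1: (19, 1)  from 1·(18,1) + (1,0)
step 2: (341, 18)  from 17·(19,1) + (18,1)
step 3: (360, 19)  from 1·(341,18) + (19,1)
fundamental: x₁=360, y₁=19  (since 129600 − 359·361 = 1)
(x_2, y_2) = (360·360 + 359·19·19, 360·19 + 19·360) = (259199, 13680)
(x_3, y_3) = (360·259199 + 359·19·13680, 360·13680 + 19·259199) = (186622920, 9849581)
(x_4, y_4) = (360·186622920 + 359·19·9849581, 360·9849581 + 19·186622920) = (134368243201, 7091684640)
(x_5, y_5) = (360·134368243201 + 359·19·7091684640, 360·7091684640 + 19·134368243201) = (96744948481800, 5106003091219)

360 19
259199 13680
186622920 9849581
134368243201 7091684640
96744948481800 5106003091219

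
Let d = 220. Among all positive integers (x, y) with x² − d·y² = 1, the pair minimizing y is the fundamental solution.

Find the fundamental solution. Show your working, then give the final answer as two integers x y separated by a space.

89 6

[14; 1,4,1,28] for √220; ℓ=4 ⇒ convergent index 3
i=0: a=14 ⇒ p=14, q=1
…
i=2: a=4 ⇒ p=74, q=5
i=3: a=1 ⇒ p=89, q=6
(x₁, y₁) = (89, 6);  89² − 220·6² = 1 ✓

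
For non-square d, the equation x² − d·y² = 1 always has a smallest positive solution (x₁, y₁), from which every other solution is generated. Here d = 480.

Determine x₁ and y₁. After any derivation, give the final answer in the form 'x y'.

241 11

[21; 1,9,1,42] for √480; ℓ=4 ⇒ convergent index 3
k=0  a_k=21  p_k/q_k = 21/1
…
k=2  a_k=9  p_k/q_k = 219/10
k=3  a_k=1  p_k/q_k = 241/11
→ (241, 11).  Check: 241²=58081, 480·11²=58080, difference 1.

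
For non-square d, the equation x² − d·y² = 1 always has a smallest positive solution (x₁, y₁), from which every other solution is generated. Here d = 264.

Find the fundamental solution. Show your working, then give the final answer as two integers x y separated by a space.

65 4

√264 = [16; 4,32, …], period ℓ=2 (even) → k=1
i=0: a=16 ⇒ p=16, q=1
i=1: a=4 ⇒ p=65, q=4
(x₁, y₁) = (65, 4);  65² − 264·4² = 1 ✓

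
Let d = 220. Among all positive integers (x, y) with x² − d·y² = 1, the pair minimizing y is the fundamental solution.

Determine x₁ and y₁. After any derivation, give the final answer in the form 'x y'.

89 6

[14; 1,4,1,28] for √220; ℓ=4 ⇒ convergent index 3
i=0: a=14 ⇒ p=14, q=1
…
i=2: a=4 ⇒ p=74, q=5
i=3: a=1 ⇒ p=89, q=6
(x₁, y₁) = (89, 6);  89² − 220·6² = 1 ✓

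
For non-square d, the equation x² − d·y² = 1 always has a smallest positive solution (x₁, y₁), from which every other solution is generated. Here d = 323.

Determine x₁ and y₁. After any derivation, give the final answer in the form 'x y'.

18 1

√323 → a₀=17, period (1,34); ℓ=2 even so k=1
i=0: a=17 ⇒ p=17, q=1
i=1: a=1 ⇒ p=18, q=1
fundamental: x₁=18, y₁=1  (since 324 − 323·1 = 1)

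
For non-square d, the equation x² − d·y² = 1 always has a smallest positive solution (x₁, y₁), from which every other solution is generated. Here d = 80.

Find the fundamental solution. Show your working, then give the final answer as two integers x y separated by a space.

9 1

[8; 1,16] for √80; ℓ=2 ⇒ convergent index 1
i=0: a=8 ⇒ p=8, q=1
i=1: a=1 ⇒ p=9, q=1
→ (9, 1).  Check: 9²=81, 80·1²=80, difference 1.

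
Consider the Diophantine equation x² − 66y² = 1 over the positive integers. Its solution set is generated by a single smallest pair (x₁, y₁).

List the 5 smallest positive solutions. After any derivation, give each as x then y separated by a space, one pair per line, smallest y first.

65 8
8449 1040
1098305 135192
142771201 17573920
18559157825 2284474408

√66 → a₀=8, period (8,16); ℓ=2 even so k=1
a_0=8:  p_0=8·1+0=8,  q_0=8·0+1=1
a_1=8:  p_1=8·8+1=65,  q_1=8·1+0=8
(x₁, y₁) = (65, 8);  65² − 66·8² = 1 ✓
(65+8√66)^2 = 8449 + 1040√66
(65+8√66)^3 = 1098305 + 135192√66
(65+8√66)^4 = 142771201 + 17573920√66
(65+8√66)^5 = 18559157825 + 2284474408√66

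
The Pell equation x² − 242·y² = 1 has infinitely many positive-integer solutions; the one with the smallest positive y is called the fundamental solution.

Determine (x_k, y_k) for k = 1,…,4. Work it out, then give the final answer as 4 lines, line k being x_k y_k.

19601 1260
768398401 49394520
30122754096401 1936363971780
1180872205318713601 75909340372325040

√242 = [15; 1,1,3,1,14,1,3,1,1,30, …], period ℓ=10 (even) → k=9
k=0  a_k=15  p_k/q_k = 15/1
k=1  a_k=1  p_k/q_k = 16/1
k=2  a_k=1  p_k/q_k = 31/2
k=3  a_k=3  p_k/q_k = 109/7
k=4  a_k=1  p_k/q_k = 140/9
k=5  a_k=14  p_k/q_k = 2069/133
k=6  a_k=1  p_k/q_k = 2209/142
…
k=8  a_k=1  p_k/q_k = 10905/701
k=9  a_k=1  p_k/q_k = 19601/1260
(x₁, y₁) = (19601, 1260);  19601² − 242·1260² = 1 ✓
(19601+1260√242)^2 = 768398401 + 49394520√242
(19601+1260√242)^3 = 30122754096401 + 1936363971780√242
(19601+1260√242)^4 = 1180872205318713601 + 75909340372325040√242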